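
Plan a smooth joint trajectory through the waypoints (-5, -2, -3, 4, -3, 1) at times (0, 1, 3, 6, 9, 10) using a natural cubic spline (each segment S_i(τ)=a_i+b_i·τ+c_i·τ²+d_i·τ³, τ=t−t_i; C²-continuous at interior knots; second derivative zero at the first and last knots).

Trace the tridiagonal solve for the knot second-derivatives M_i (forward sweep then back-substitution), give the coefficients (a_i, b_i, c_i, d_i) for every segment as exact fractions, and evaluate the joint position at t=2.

Δ: Δ0=3, Δ1=-1/2, Δ2=7/3, Δ3=-7/3, Δ4=4
row 1: diag=6, rhs=-21; c'=1/3, d'=-7/2
row 2: denom=10−2·1/3=28/3; d'=(17−2·-7/2)/(28/3)=18/7
row 3: denom=12−3·9/28=309/28; d'=(-28−3·18/7)/(309/28)=-1000/309
row 4: denom=8−3·28/103=740/103; d'=(38−3·-1000/309)/(740/103)=2457/370
back: M4=2457/370
back: M3=-1000/309−28/103·2457/370=-2798/555
back: M2=18/7−9/28·-2798/555=1551/370
back: M1=-7/2−1/3·1551/370=-906/185
M: M0=0, M1=-906/185, M2=1551/370, M3=-2798/555, M4=2457/370, M5=0
seg 0: a=-5, c=M0/2=0, d=(M1−M0)/(6·1)=-151/185, b=Δ0−h0·(2M0+M1)/6=706/185
seg 1: a=-2, c=M1/2=-453/185, d=(M2−M1)/(6·2)=1121/1480, b=Δ1−h1·(2M1+M2)/6=253/185
seg 2: a=-3, c=M2/2=1551/740, d=(M3−M2)/(6·3)=-277/540, b=Δ2−h2·(2M2+M3)/6=49/74
seg 3: a=4, c=M3/2=-1399/555, d=(M4−M3)/(6·3)=12967/19980, b=Δ3−h3·(2M3+M4)/6=-453/740
seg 4: a=-3, c=M4/2=2457/740, d=(M5−M4)/(6·1)=-819/740, b=Δ4−h4·(2M4+M5)/6=661/370
t_q=2 → seg 1, τ=1; S=-2+253/185·τ+-453/185·τ²+1121/1480·τ³=-3439/1480

  seg 0: a=-5 b=706/185 c=0 d=-151/185
  seg 1: a=-2 b=253/185 c=-453/185 d=1121/1480
  seg 2: a=-3 b=49/74 c=1551/740 d=-277/540
  seg 3: a=4 b=-453/740 c=-1399/555 d=12967/19980
  seg 4: a=-3 b=661/370 c=2457/740 d=-819/740
S(2) = -3439/1480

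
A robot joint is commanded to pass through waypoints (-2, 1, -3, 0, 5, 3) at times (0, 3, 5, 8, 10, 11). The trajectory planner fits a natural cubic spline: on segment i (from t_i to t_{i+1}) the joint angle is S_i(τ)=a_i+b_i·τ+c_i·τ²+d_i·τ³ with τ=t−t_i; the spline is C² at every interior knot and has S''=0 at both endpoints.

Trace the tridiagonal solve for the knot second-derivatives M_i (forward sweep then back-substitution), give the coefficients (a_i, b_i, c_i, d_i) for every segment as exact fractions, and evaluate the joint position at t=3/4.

Δ: Δ0=1, Δ1=-2, Δ2=1, Δ3=5/2, Δ4=-2
row 1: diag=10, rhs=-18; c'=1/5, d'=-9/5
row 2: denom=10−2·1/5=48/5; d'=(18−2·-9/5)/(48/5)=9/4
row 3: denom=10−3·5/16=145/16; d'=(9−3·9/4)/(145/16)=36/145
row 4: denom=6−2·32/145=806/145; d'=(-27−2·36/145)/(806/145)=-3987/806
back: M4=-3987/806
back: M3=36/145−32/145·-3987/806=540/403
back: M2=9/4−5/16·540/403=738/403
back: M1=-9/5−1/5·738/403=-873/403
M: M0=0, M1=-873/403, M2=738/403, M3=540/403, M4=-3987/806, M5=0
seg 0: a=-2, c=M0/2=0, d=(M1−M0)/(6·3)=-97/806, b=Δ0−h0·(2M0+M1)/6=1679/806
seg 1: a=1, c=M1/2=-873/806, d=(M2−M1)/(6·2)=537/1612, b=Δ1−h1·(2M1+M2)/6=-470/403
seg 2: a=-3, c=M2/2=369/403, d=(M3−M2)/(6·3)=-11/403, b=Δ2−h2·(2M2+M3)/6=-605/403
seg 3: a=0, c=M3/2=270/403, d=(M4−M3)/(6·2)=-1689/3224, b=Δ3−h3·(2M3+M4)/6=1312/403
seg 4: a=5, c=M4/2=-3987/1612, d=(M5−M4)/(6·1)=1329/1612, b=Δ4−h4·(2M4+M5)/6=-283/806
t_q=3/4 → seg 0, τ=3/4; S=-2+1679/806·τ+0·τ²+-97/806·τ³=-25195/51584

  seg 0: a=-2 b=1679/806 c=0 d=-97/806
  seg 1: a=1 b=-470/403 c=-873/806 d=537/1612
  seg 2: a=-3 b=-605/403 c=369/403 d=-11/403
  seg 3: a=0 b=1312/403 c=270/403 d=-1689/3224
  seg 4: a=5 b=-283/806 c=-3987/1612 d=1329/1612
S(3/4) = -25195/51584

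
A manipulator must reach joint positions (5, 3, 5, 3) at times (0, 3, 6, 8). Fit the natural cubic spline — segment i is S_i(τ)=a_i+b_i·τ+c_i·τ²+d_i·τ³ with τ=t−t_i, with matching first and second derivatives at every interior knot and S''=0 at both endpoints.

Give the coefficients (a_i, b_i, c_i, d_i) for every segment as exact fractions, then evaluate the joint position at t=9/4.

  seg 0: a=5 b=-43/37 c=0 d=55/999
  seg 1: a=3 b=12/37 c=55/111 d=-127/999
  seg 2: a=5 b=-5/37 c=-24/37 d=4/37
S(9/4) = 7133/2368

Δ: Δ0=-2/3, Δ1=2/3, Δ2=-1
row 1: diag=12, rhs=8; c'=1/4, d'=2/3
row 2: denom=10−3·1/4=37/4; d'=(-10−3·2/3)/(37/4)=-48/37
back: M2=-48/37
back: M1=2/3−1/4·-48/37=110/111
M: M0=0, M1=110/111, M2=-48/37, M3=0
seg 0: a=5, c=M0/2=0, d=(M1−M0)/(6·3)=55/999, b=Δ0−h0·(2M0+M1)/6=-43/37
seg 1: a=3, c=M1/2=55/111, d=(M2−M1)/(6·3)=-127/999, b=Δ1−h1·(2M1+M2)/6=12/37
seg 2: a=5, c=M2/2=-24/37, d=(M3−M2)/(6·2)=4/37, b=Δ2−h2·(2M2+M3)/6=-5/37
t_q=9/4 → seg 0, τ=9/4; S=5+-43/37·τ+0·τ²+55/999·τ³=7133/2368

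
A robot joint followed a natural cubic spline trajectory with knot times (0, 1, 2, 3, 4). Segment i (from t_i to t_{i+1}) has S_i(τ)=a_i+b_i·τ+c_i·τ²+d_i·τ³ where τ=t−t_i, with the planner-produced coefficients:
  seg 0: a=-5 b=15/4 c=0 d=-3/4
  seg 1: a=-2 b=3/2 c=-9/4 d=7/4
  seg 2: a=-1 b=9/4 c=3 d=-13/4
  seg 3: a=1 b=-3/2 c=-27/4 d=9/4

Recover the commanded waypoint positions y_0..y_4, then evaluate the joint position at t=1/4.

y_0=-5 y_1=-2 y_2=-1 y_3=1 y_4=-5
S(1/4) = -1043/256

y_0 = S_0(0) = a_0 = -5
y_1 = S_1(0) = a_1 = -2
y_2 = S_2(0) = a_2 = -1
y_3 = S_3(0) = a_3 = 1
y_4 = S_3(1) = -5
t_q=1/4 is in segment 0 (τ=1/4); S_0(τ)=-1043/256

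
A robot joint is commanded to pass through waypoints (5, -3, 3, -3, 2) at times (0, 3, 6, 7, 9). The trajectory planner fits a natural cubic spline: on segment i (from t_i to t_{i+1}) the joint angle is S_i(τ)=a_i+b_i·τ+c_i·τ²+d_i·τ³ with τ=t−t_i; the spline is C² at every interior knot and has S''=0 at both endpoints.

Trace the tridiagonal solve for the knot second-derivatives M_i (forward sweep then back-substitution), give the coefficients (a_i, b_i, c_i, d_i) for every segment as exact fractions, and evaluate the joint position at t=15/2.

  seg 0: a=5 b=-5053/1020 c=0 d=2333/9180
  seg 1: a=-3 b=973/510 c=2333/1020 d=-1381/1836
  seg 2: a=3 b=-4771/1020 c=-381/85 d=3223/1020
  seg 3: a=-3 b=-2123/510 c=1699/340 d=-1699/2040
S(15/2) = -21413/5440

Δ: Δ0=-8/3, Δ1=2, Δ2=-6, Δ3=5/2
row 1: diag=12, rhs=28; c'=1/4, d'=7/3
row 2: denom=8−3·1/4=29/4; d'=(-48−3·7/3)/(29/4)=-220/29
row 3: denom=6−1·4/29=170/29; d'=(51−1·-220/29)/(170/29)=1699/170
back: M3=1699/170
back: M2=-220/29−4/29·1699/170=-762/85
back: M1=7/3−1/4·-762/85=2333/510
M: M0=0, M1=2333/510, M2=-762/85, M3=1699/170, M4=0
seg 0: a=5, c=M0/2=0, d=(M1−M0)/(6·3)=2333/9180, b=Δ0−h0·(2M0+M1)/6=-5053/1020
seg 1: a=-3, c=M1/2=2333/1020, d=(M2−M1)/(6·3)=-1381/1836, b=Δ1−h1·(2M1+M2)/6=973/510
seg 2: a=3, c=M2/2=-381/85, d=(M3−M2)/(6·1)=3223/1020, b=Δ2−h2·(2M2+M3)/6=-4771/1020
seg 3: a=-3, c=M3/2=1699/340, d=(M4−M3)/(6·2)=-1699/2040, b=Δ3−h3·(2M3+M4)/6=-2123/510
t_q=15/2 → seg 3, τ=1/2; S=-3+-2123/510·τ+1699/340·τ²+-1699/2040·τ³=-21413/5440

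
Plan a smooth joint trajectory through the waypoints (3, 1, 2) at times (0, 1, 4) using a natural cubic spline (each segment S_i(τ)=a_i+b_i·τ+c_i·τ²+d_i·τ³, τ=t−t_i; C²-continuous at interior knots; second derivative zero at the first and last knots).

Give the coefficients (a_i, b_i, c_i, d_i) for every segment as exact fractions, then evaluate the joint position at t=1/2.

  seg 0: a=3 b=-55/24 c=0 d=7/24
  seg 1: a=1 b=-17/12 c=7/8 d=-7/72
S(1/2) = 121/64

Δ: Δ0=-2, Δ1=1/3
row 1: diag=8, rhs=14; c'=3/8, d'=7/4
back: M1=7/4
M: M0=0, M1=7/4, M2=0
seg 0: a=3, c=M0/2=0, d=(M1−M0)/(6·1)=7/24, b=Δ0−h0·(2M0+M1)/6=-55/24
seg 1: a=1, c=M1/2=7/8, d=(M2−M1)/(6·3)=-7/72, b=Δ1−h1·(2M1+M2)/6=-17/12
t_q=1/2 → seg 0, τ=1/2; S=3+-55/24·τ+0·τ²+7/24·τ³=121/64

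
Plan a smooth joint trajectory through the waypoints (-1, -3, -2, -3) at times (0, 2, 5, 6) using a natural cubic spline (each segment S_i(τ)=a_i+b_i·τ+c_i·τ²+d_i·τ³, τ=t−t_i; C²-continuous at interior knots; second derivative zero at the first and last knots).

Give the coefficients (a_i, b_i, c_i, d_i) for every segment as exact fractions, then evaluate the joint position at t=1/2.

Δ: Δ0=-1, Δ1=1/3, Δ2=-1
row 1: diag=10, rhs=8; c'=3/10, d'=4/5
row 2: denom=8−3·3/10=71/10; d'=(-8−3·4/5)/(71/10)=-104/71
back: M2=-104/71
back: M1=4/5−3/10·-104/71=88/71
M: M0=0, M1=88/71, M2=-104/71, M3=0
seg 0: a=-1, c=M0/2=0, d=(M1−M0)/(6·2)=22/213, b=Δ0−h0·(2M0+M1)/6=-301/213
seg 1: a=-3, c=M1/2=44/71, d=(M2−M1)/(6·3)=-32/213, b=Δ1−h1·(2M1+M2)/6=-37/213
seg 2: a=-2, c=M2/2=-52/71, d=(M3−M2)/(6·1)=52/213, b=Δ2−h2·(2M2+M3)/6=-109/213
t_q=1/2 → seg 0, τ=1/2; S=-1+-301/213·τ+0·τ²+22/213·τ³=-481/284

  seg 0: a=-1 b=-301/213 c=0 d=22/213
  seg 1: a=-3 b=-37/213 c=44/71 d=-32/213
  seg 2: a=-2 b=-109/213 c=-52/71 d=52/213
S(1/2) = -481/284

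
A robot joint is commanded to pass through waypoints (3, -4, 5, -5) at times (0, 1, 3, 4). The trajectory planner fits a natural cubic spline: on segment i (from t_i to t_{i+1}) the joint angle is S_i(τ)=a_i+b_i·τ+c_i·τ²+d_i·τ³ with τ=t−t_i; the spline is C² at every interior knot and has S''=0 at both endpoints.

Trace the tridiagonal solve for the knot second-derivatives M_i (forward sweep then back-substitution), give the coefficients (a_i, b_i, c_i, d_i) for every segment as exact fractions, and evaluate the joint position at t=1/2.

Δ: Δ0=-7, Δ1=9/2, Δ2=-10
row 1: diag=6, rhs=69; c'=1/3, d'=23/2
row 2: denom=6−2·1/3=16/3; d'=(-87−2·23/2)/(16/3)=-165/8
back: M2=-165/8
back: M1=23/2−1/3·-165/8=147/8
M: M0=0, M1=147/8, M2=-165/8, M3=0
seg 0: a=3, c=M0/2=0, d=(M1−M0)/(6·1)=49/16, b=Δ0−h0·(2M0+M1)/6=-161/16
seg 1: a=-4, c=M1/2=147/16, d=(M2−M1)/(6·2)=-13/4, b=Δ1−h1·(2M1+M2)/6=-7/8
seg 2: a=5, c=M2/2=-165/16, d=(M3−M2)/(6·1)=55/16, b=Δ2−h2·(2M2+M3)/6=-25/8
t_q=1/2 → seg 0, τ=1/2; S=3+-161/16·τ+0·τ²+49/16·τ³=-211/128

  seg 0: a=3 b=-161/16 c=0 d=49/16
  seg 1: a=-4 b=-7/8 c=147/16 d=-13/4
  seg 2: a=5 b=-25/8 c=-165/16 d=55/16
S(1/2) = -211/128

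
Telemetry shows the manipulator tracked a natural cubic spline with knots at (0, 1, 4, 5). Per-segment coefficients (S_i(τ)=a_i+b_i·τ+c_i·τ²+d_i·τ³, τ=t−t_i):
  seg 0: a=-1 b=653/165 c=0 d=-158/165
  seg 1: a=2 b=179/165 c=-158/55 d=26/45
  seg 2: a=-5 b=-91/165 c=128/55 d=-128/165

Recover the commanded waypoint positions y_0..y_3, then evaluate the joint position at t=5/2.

y_0 = S_0(0) = a_0 = -1
y_1 = S_1(0) = a_1 = 2
y_2 = S_2(0) = a_2 = -5
y_3 = S_2(1) = -4
t_q=5/2 is in segment 1 (τ=3/2); S_1(τ)=-39/44

y_0=-1 y_1=2 y_2=-5 y_3=-4
S(5/2) = -39/44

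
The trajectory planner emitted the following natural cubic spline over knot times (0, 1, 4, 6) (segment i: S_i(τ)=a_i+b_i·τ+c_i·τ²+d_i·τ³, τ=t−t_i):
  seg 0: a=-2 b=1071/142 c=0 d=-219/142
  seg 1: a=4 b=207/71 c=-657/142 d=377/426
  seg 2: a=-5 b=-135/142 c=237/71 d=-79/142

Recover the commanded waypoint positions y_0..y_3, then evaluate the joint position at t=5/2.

y_0=-2 y_1=4 y_2=-5 y_3=2
S(5/2) = 1079/1136

y_0 = S_0(0) = a_0 = -2
y_1 = S_1(0) = a_1 = 4
y_2 = S_2(0) = a_2 = -5
y_3 = S_2(2) = 2
t_q=5/2 is in segment 1 (τ=3/2); S_1(τ)=1079/1136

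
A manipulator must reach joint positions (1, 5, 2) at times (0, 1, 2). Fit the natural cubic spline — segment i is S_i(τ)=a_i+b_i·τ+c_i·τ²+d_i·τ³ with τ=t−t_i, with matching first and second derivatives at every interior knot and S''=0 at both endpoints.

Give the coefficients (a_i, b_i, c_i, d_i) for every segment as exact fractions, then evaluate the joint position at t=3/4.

  seg 0: a=1 b=23/4 c=0 d=-7/4
  seg 1: a=5 b=1/2 c=-21/4 d=7/4
S(3/4) = 1171/256

Δ: Δ0=4, Δ1=-3
row 1: diag=4, rhs=-42; c'=1/4, d'=-21/2
back: M1=-21/2
M: M0=0, M1=-21/2, M2=0
seg 0: a=1, c=M0/2=0, d=(M1−M0)/(6·1)=-7/4, b=Δ0−h0·(2M0+M1)/6=23/4
seg 1: a=5, c=M1/2=-21/4, d=(M2−M1)/(6·1)=7/4, b=Δ1−h1·(2M1+M2)/6=1/2
t_q=3/4 → seg 0, τ=3/4; S=1+23/4·τ+0·τ²+-7/4·τ³=1171/256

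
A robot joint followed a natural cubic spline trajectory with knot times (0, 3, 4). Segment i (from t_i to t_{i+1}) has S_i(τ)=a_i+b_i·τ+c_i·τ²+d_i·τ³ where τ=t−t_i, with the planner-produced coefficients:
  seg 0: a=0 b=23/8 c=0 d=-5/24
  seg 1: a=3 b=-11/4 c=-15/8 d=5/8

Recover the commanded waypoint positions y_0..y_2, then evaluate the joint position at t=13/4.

y_0 = S_0(0) = a_0 = 0
y_1 = S_1(0) = a_1 = 3
y_2 = S_1(1) = -1
t_q=13/4 is in segment 1 (τ=1/4); S_1(τ)=1129/512

y_0=0 y_1=3 y_2=-1
S(13/4) = 1129/512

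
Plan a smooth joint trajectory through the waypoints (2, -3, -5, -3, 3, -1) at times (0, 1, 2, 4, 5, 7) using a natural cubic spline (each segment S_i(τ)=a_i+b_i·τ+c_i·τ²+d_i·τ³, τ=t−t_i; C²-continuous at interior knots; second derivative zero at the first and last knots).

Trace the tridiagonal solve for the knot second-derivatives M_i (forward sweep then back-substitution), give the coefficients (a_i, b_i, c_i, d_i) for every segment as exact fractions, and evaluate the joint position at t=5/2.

Δ: Δ0=-5, Δ1=-2, Δ2=1, Δ3=6, Δ4=-2
row 1: diag=4, rhs=18; c'=1/4, d'=9/2
row 2: denom=6−1·1/4=23/4; d'=(18−1·9/2)/(23/4)=54/23
row 3: denom=6−2·8/23=122/23; d'=(30−2·54/23)/(122/23)=291/61
row 4: denom=6−1·23/122=709/122; d'=(-48−1·291/61)/(709/122)=-6438/709
back: M4=-6438/709
back: M3=291/61−23/122·-6438/709=4596/709
back: M2=54/23−8/23·4596/709=66/709
back: M1=9/2−1/4·66/709=3174/709
M: M0=0, M1=3174/709, M2=66/709, M3=4596/709, M4=-6438/709, M5=0
seg 0: a=2, c=M0/2=0, d=(M1−M0)/(6·1)=529/709, b=Δ0−h0·(2M0+M1)/6=-4074/709
seg 1: a=-3, c=M1/2=1587/709, d=(M2−M1)/(6·1)=-518/709, b=Δ1−h1·(2M1+M2)/6=-2487/709
seg 2: a=-5, c=M2/2=33/709, d=(M3−M2)/(6·2)=755/1418, b=Δ2−h2·(2M2+M3)/6=-867/709
seg 3: a=-3, c=M3/2=2298/709, d=(M4−M3)/(6·1)=-1839/709, b=Δ3−h3·(2M3+M4)/6=3795/709
seg 4: a=3, c=M4/2=-3219/709, d=(M5−M4)/(6·2)=1073/1418, b=Δ4−h4·(2M4+M5)/6=2874/709
t_q=5/2 → seg 2, τ=1/2; S=-5+-867/709·τ+33/709·τ²+755/1418·τ³=-62769/11344

  seg 0: a=2 b=-4074/709 c=0 d=529/709
  seg 1: a=-3 b=-2487/709 c=1587/709 d=-518/709
  seg 2: a=-5 b=-867/709 c=33/709 d=755/1418
  seg 3: a=-3 b=3795/709 c=2298/709 d=-1839/709
  seg 4: a=3 b=2874/709 c=-3219/709 d=1073/1418
S(5/2) = -62769/11344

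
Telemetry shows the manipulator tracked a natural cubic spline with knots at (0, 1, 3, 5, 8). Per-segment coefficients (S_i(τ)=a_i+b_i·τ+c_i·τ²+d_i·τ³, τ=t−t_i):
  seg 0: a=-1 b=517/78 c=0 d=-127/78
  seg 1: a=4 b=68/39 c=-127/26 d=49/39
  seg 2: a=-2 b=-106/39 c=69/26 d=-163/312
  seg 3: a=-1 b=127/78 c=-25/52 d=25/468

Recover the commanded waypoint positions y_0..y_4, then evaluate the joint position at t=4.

y_0 = S_0(0) = a_0 = -1
y_1 = S_1(0) = a_1 = 4
y_2 = S_2(0) = a_2 = -2
y_3 = S_3(0) = a_3 = -1
y_4 = S_3(3) = 1
t_q=4 is in segment 2 (τ=1); S_2(τ)=-269/104

y_0=-1 y_1=4 y_2=-2 y_3=-1 y_4=1
S(4) = -269/104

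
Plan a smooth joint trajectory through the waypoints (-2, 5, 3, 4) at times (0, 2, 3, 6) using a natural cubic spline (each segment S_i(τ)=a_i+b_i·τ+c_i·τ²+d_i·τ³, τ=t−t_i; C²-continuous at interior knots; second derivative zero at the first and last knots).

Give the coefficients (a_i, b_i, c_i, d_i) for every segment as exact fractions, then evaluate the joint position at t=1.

  seg 0: a=-2 b=1543/282 c=0 d=-139/282
  seg 1: a=5 b=-125/282 c=-139/47 d=395/282
  seg 2: a=3 b=-304/141 c=117/94 d=-13/94
S(1) = 140/47

Δ: Δ0=7/2, Δ1=-2, Δ2=1/3
row 1: diag=6, rhs=-33; c'=1/6, d'=-11/2
row 2: denom=8−1·1/6=47/6; d'=(14−1·-11/2)/(47/6)=117/47
back: M2=117/47
back: M1=-11/2−1/6·117/47=-278/47
M: M0=0, M1=-278/47, M2=117/47, M3=0
seg 0: a=-2, c=M0/2=0, d=(M1−M0)/(6·2)=-139/282, b=Δ0−h0·(2M0+M1)/6=1543/282
seg 1: a=5, c=M1/2=-139/47, d=(M2−M1)/(6·1)=395/282, b=Δ1−h1·(2M1+M2)/6=-125/282
seg 2: a=3, c=M2/2=117/94, d=(M3−M2)/(6·3)=-13/94, b=Δ2−h2·(2M2+M3)/6=-304/141
t_q=1 → seg 0, τ=1; S=-2+1543/282·τ+0·τ²+-139/282·τ³=140/47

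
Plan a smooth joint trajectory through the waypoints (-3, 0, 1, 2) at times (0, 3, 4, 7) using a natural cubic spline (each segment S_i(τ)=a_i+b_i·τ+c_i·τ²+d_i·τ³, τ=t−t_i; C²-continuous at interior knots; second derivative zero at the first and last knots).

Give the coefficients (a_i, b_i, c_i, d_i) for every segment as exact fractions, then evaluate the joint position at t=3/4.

  seg 0: a=-3 b=61/63 c=0 d=2/567
  seg 1: a=0 b=67/63 c=2/63 d=-2/21
  seg 2: a=1 b=53/63 c=-16/63 d=16/567
S(3/4) = -509/224

Δ: Δ0=1, Δ1=1, Δ2=1/3
row 1: diag=8, rhs=0; c'=1/8, d'=0
row 2: denom=8−1·1/8=63/8; d'=(-4−1·0)/(63/8)=-32/63
back: M2=-32/63
back: M1=0−1/8·-32/63=4/63
M: M0=0, M1=4/63, M2=-32/63, M3=0
seg 0: a=-3, c=M0/2=0, d=(M1−M0)/(6·3)=2/567, b=Δ0−h0·(2M0+M1)/6=61/63
seg 1: a=0, c=M1/2=2/63, d=(M2−M1)/(6·1)=-2/21, b=Δ1−h1·(2M1+M2)/6=67/63
seg 2: a=1, c=M2/2=-16/63, d=(M3−M2)/(6·3)=16/567, b=Δ2−h2·(2M2+M3)/6=53/63
t_q=3/4 → seg 0, τ=3/4; S=-3+61/63·τ+0·τ²+2/567·τ³=-509/224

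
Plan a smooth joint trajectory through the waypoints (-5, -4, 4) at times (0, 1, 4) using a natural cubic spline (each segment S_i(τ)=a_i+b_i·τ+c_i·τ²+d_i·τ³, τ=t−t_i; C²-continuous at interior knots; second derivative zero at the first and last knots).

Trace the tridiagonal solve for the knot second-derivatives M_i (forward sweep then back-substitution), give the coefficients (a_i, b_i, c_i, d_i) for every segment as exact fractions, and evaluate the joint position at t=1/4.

  seg 0: a=-5 b=19/24 c=0 d=5/24
  seg 1: a=-4 b=17/12 c=5/8 d=-5/72
S(1/4) = -2457/512

Δ: Δ0=1, Δ1=8/3
row 1: diag=8, rhs=10; c'=3/8, d'=5/4
back: M1=5/4
M: M0=0, M1=5/4, M2=0
seg 0: a=-5, c=M0/2=0, d=(M1−M0)/(6·1)=5/24, b=Δ0−h0·(2M0+M1)/6=19/24
seg 1: a=-4, c=M1/2=5/8, d=(M2−M1)/(6·3)=-5/72, b=Δ1−h1·(2M1+M2)/6=17/12
t_q=1/4 → seg 0, τ=1/4; S=-5+19/24·τ+0·τ²+5/24·τ³=-2457/512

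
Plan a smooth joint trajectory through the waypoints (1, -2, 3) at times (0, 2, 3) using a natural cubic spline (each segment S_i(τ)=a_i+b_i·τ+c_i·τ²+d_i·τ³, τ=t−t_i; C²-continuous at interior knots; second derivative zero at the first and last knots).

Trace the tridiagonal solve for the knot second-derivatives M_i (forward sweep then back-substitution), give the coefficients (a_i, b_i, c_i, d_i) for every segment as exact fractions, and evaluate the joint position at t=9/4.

Δ: Δ0=-3/2, Δ1=5
row 1: diag=6, rhs=39; c'=1/6, d'=13/2
back: M1=13/2
M: M0=0, M1=13/2, M2=0
seg 0: a=1, c=M0/2=0, d=(M1−M0)/(6·2)=13/24, b=Δ0−h0·(2M0+M1)/6=-11/3
seg 1: a=-2, c=M1/2=13/4, d=(M2−M1)/(6·1)=-13/12, b=Δ1−h1·(2M1+M2)/6=17/6
t_q=9/4 → seg 1, τ=1/4; S=-2+17/6·τ+13/4·τ²+-13/12·τ³=-283/256

  seg 0: a=1 b=-11/3 c=0 d=13/24
  seg 1: a=-2 b=17/6 c=13/4 d=-13/12
S(9/4) = -283/256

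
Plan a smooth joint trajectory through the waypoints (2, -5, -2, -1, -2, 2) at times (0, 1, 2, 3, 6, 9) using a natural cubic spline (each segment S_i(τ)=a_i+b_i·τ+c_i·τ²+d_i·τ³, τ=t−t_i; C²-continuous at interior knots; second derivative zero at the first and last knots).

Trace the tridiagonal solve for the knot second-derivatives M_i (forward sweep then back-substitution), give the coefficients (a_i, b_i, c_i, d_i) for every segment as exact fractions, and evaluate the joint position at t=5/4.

  seg 0: a=2 b=-4104/419 c=0 d=1171/419
  seg 1: a=-5 b=-591/419 c=3513/419 d=-1665/419
  seg 2: a=-2 b=1440/419 c=-1482/419 d=461/419
  seg 3: a=-1 b=-141/419 c=-99/419 d=895/11313
  seg 4: a=-2 b=160/419 c=598/1257 d=-598/11313
S(5/4) = -131149/26816

Δ: Δ0=-7, Δ1=3, Δ2=1, Δ3=-1/3, Δ4=4/3
row 1: diag=4, rhs=60; c'=1/4, d'=15
row 2: denom=4−1·1/4=15/4; d'=(-12−1·15)/(15/4)=-36/5
row 3: denom=8−1·4/15=116/15; d'=(-8−1·-36/5)/(116/15)=-3/29
row 4: denom=12−3·45/116=1257/116; d'=(10−3·-3/29)/(1257/116)=1196/1257
back: M4=1196/1257
back: M3=-3/29−45/116·1196/1257=-198/419
back: M2=-36/5−4/15·-198/419=-2964/419
back: M1=15−1/4·-2964/419=7026/419
M: M0=0, M1=7026/419, M2=-2964/419, M3=-198/419, M4=1196/1257, M5=0
seg 0: a=2, c=M0/2=0, d=(M1−M0)/(6·1)=1171/419, b=Δ0−h0·(2M0+M1)/6=-4104/419
seg 1: a=-5, c=M1/2=3513/419, d=(M2−M1)/(6·1)=-1665/419, b=Δ1−h1·(2M1+M2)/6=-591/419
seg 2: a=-2, c=M2/2=-1482/419, d=(M3−M2)/(6·1)=461/419, b=Δ2−h2·(2M2+M3)/6=1440/419
seg 3: a=-1, c=M3/2=-99/419, d=(M4−M3)/(6·3)=895/11313, b=Δ3−h3·(2M3+M4)/6=-141/419
seg 4: a=-2, c=M4/2=598/1257, d=(M5−M4)/(6·3)=-598/11313, b=Δ4−h4·(2M4+M5)/6=160/419
t_q=5/4 → seg 1, τ=1/4; S=-5+-591/419·τ+3513/419·τ²+-1665/419·τ³=-131149/26816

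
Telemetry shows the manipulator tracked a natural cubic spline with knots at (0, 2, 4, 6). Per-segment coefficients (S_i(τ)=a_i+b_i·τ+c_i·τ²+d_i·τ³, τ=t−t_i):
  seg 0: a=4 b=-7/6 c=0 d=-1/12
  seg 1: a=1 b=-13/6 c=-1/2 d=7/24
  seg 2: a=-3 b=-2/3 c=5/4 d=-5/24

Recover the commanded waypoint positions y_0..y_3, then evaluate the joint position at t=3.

y_0=4 y_1=1 y_2=-3 y_3=-1
S(3) = -11/8

y_0 = S_0(0) = a_0 = 4
y_1 = S_1(0) = a_1 = 1
y_2 = S_2(0) = a_2 = -3
y_3 = S_2(2) = -1
t_q=3 is in segment 1 (τ=1); S_1(τ)=-11/8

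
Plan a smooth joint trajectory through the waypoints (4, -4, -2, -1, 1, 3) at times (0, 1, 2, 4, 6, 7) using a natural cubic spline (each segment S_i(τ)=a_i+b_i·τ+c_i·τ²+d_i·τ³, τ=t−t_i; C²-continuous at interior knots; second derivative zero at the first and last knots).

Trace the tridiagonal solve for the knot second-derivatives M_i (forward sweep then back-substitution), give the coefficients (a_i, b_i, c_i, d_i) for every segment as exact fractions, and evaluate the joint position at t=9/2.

  seg 0: a=4 b=-2449/229 c=0 d=617/229
  seg 1: a=-4 b=-598/229 c=1851/229 d=-795/229
  seg 2: a=-2 b=719/229 c=-534/229 d=927/1832
  seg 3: a=-1 b=-53/458 c=645/916 d=-67/916
  seg 4: a=1 b=835/458 c=243/916 d=-81/916
S(9/2) = -6529/7328

Δ: Δ0=-8, Δ1=2, Δ2=1/2, Δ3=1, Δ4=2
row 1: diag=4, rhs=60; c'=1/4, d'=15
row 2: denom=6−1·1/4=23/4; d'=(-9−1·15)/(23/4)=-96/23
row 3: denom=8−2·8/23=168/23; d'=(3−2·-96/23)/(168/23)=87/56
row 4: denom=6−2·23/84=229/42; d'=(6−2·87/56)/(229/42)=243/458
back: M4=243/458
back: M3=87/56−23/84·243/458=645/458
back: M2=-96/23−8/23·645/458=-1068/229
back: M1=15−1/4·-1068/229=3702/229
M: M0=0, M1=3702/229, M2=-1068/229, M3=645/458, M4=243/458, M5=0
seg 0: a=4, c=M0/2=0, d=(M1−M0)/(6·1)=617/229, b=Δ0−h0·(2M0+M1)/6=-2449/229
seg 1: a=-4, c=M1/2=1851/229, d=(M2−M1)/(6·1)=-795/229, b=Δ1−h1·(2M1+M2)/6=-598/229
seg 2: a=-2, c=M2/2=-534/229, d=(M3−M2)/(6·2)=927/1832, b=Δ2−h2·(2M2+M3)/6=719/229
seg 3: a=-1, c=M3/2=645/916, d=(M4−M3)/(6·2)=-67/916, b=Δ3−h3·(2M3+M4)/6=-53/458
seg 4: a=1, c=M4/2=243/916, d=(M5−M4)/(6·1)=-81/916, b=Δ4−h4·(2M4+M5)/6=835/458
t_q=9/2 → seg 3, τ=1/2; S=-1+-53/458·τ+645/916·τ²+-67/916·τ³=-6529/7328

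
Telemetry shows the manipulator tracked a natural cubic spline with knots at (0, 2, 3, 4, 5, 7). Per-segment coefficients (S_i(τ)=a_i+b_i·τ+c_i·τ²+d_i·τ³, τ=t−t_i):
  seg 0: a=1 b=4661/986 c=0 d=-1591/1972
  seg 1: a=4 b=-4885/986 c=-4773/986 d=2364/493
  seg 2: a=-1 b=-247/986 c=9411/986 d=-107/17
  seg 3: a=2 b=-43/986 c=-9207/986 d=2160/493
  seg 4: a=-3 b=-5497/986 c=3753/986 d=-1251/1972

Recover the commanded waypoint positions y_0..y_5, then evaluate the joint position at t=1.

y_0 = S_0(0) = a_0 = 1
y_1 = S_1(0) = a_1 = 4
y_2 = S_2(0) = a_2 = -1
y_3 = S_3(0) = a_3 = 2
y_4 = S_4(0) = a_4 = -3
y_5 = S_4(2) = -4
t_q=1 is in segment 0 (τ=1); S_0(τ)=9703/1972

y_0=1 y_1=4 y_2=-1 y_3=2 y_4=-3 y_5=-4
S(1) = 9703/1972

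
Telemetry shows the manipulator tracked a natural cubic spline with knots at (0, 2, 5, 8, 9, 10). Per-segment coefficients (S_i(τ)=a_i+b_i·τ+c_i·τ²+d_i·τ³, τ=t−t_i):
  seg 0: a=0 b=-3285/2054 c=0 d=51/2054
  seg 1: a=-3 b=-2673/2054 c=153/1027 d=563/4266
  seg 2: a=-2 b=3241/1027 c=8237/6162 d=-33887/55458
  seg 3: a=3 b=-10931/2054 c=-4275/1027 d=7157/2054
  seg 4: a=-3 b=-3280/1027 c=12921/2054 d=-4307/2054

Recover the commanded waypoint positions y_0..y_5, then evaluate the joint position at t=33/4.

y_0=0 y_1=-3 y_2=-2 y_3=3 y_4=-3 y_5=-2
S(33/4) = 192429/131456

y_0 = S_0(0) = a_0 = 0
y_1 = S_1(0) = a_1 = -3
y_2 = S_2(0) = a_2 = -2
y_3 = S_3(0) = a_3 = 3
y_4 = S_4(0) = a_4 = -3
y_5 = S_4(1) = -2
t_q=33/4 is in segment 3 (τ=1/4); S_3(τ)=192429/131456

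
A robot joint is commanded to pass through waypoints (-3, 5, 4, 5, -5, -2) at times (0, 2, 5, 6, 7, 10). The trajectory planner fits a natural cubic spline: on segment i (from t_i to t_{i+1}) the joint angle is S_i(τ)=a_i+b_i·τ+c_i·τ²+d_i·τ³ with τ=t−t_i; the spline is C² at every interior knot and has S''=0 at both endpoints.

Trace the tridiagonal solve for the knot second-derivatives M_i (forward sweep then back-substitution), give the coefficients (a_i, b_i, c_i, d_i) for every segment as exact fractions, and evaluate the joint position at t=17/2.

  seg 0: a=-3 b=3802/707 c=0 d=-487/1414
  seg 1: a=5 b=880/707 c=-1461/707 d=9802/19089
  seg 2: a=4 b=1916/707 c=5419/2121 d=-9046/2121
  seg 3: a=5 b=-10552/2121 c=-21719/2121 d=3687/707
  seg 4: a=-5 b=-20807/2121 c=11464/2121 d=-11464/19089
S(17/2) = -13547/1414

Δ: Δ0=4, Δ1=-1/3, Δ2=1, Δ3=-10, Δ4=1
row 1: diag=10, rhs=-26; c'=3/10, d'=-13/5
row 2: denom=8−3·3/10=71/10; d'=(8−3·-13/5)/(71/10)=158/71
row 3: denom=4−1·10/71=274/71; d'=(-66−1·158/71)/(274/71)=-2422/137
row 4: denom=8−1·71/274=2121/274; d'=(66−1·-2422/137)/(2121/274)=22928/2121
back: M4=22928/2121
back: M3=-2422/137−71/274·22928/2121=-43438/2121
back: M2=158/71−10/71·-43438/2121=10838/2121
back: M1=-13/5−3/10·10838/2121=-2922/707
M: M0=0, M1=-2922/707, M2=10838/2121, M3=-43438/2121, M4=22928/2121, M5=0
seg 0: a=-3, c=M0/2=0, d=(M1−M0)/(6·2)=-487/1414, b=Δ0−h0·(2M0+M1)/6=3802/707
seg 1: a=5, c=M1/2=-1461/707, d=(M2−M1)/(6·3)=9802/19089, b=Δ1−h1·(2M1+M2)/6=880/707
seg 2: a=4, c=M2/2=5419/2121, d=(M3−M2)/(6·1)=-9046/2121, b=Δ2−h2·(2M2+M3)/6=1916/707
seg 3: a=5, c=M3/2=-21719/2121, d=(M4−M3)/(6·1)=3687/707, b=Δ3−h3·(2M3+M4)/6=-10552/2121
seg 4: a=-5, c=M4/2=11464/2121, d=(M5−M4)/(6·3)=-11464/19089, b=Δ4−h4·(2M4+M5)/6=-20807/2121
t_q=17/2 → seg 4, τ=3/2; S=-5+-20807/2121·τ+11464/2121·τ²+-11464/19089·τ³=-13547/1414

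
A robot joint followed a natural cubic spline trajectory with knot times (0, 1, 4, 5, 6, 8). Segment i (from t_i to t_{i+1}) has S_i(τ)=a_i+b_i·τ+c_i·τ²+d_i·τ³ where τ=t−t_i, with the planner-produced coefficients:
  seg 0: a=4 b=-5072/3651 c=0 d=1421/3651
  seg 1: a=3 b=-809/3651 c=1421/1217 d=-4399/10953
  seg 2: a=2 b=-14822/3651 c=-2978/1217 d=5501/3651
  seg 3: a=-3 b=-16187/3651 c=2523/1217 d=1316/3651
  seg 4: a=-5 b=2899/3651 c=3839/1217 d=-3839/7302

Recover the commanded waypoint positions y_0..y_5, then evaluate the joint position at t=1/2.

y_0=4 y_1=3 y_2=2 y_3=-3 y_4=-5 y_5=5
S(1/2) = 32655/9736

y_0 = S_0(0) = a_0 = 4
y_1 = S_1(0) = a_1 = 3
y_2 = S_2(0) = a_2 = 2
y_3 = S_3(0) = a_3 = -3
y_4 = S_4(0) = a_4 = -5
y_5 = S_4(2) = 5
t_q=1/2 is in segment 0 (τ=1/2); S_0(τ)=32655/9736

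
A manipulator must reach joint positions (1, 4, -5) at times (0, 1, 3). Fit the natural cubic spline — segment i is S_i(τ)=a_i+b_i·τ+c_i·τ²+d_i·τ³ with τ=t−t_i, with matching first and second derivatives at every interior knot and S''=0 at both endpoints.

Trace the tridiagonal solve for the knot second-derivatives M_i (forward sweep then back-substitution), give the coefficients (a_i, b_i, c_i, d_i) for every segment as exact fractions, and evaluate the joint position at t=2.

Δ: Δ0=3, Δ1=-9/2
row 1: diag=6, rhs=-45; c'=1/3, d'=-15/2
back: M1=-15/2
M: M0=0, M1=-15/2, M2=0
seg 0: a=1, c=M0/2=0, d=(M1−M0)/(6·1)=-5/4, b=Δ0−h0·(2M0+M1)/6=17/4
seg 1: a=4, c=M1/2=-15/4, d=(M2−M1)/(6·2)=5/8, b=Δ1−h1·(2M1+M2)/6=1/2
t_q=2 → seg 1, τ=1; S=4+1/2·τ+-15/4·τ²+5/8·τ³=11/8

  seg 0: a=1 b=17/4 c=0 d=-5/4
  seg 1: a=4 b=1/2 c=-15/4 d=5/8
S(2) = 11/8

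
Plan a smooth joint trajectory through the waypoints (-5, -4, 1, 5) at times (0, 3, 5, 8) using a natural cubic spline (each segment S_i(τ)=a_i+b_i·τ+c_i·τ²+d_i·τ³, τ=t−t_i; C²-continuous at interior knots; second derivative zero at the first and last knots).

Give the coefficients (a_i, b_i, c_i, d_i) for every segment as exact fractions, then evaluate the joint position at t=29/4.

Δ: Δ0=1/3, Δ1=5/2, Δ2=4/3
row 1: diag=10, rhs=13; c'=1/5, d'=13/10
row 2: denom=10−2·1/5=48/5; d'=(-7−2·13/10)/(48/5)=-1
back: M2=-1
back: M1=13/10−1/5·-1=3/2
M: M0=0, M1=3/2, M2=-1, M3=0
seg 0: a=-5, c=M0/2=0, d=(M1−M0)/(6·3)=1/12, b=Δ0−h0·(2M0+M1)/6=-5/12
seg 1: a=-4, c=M1/2=3/4, d=(M2−M1)/(6·2)=-5/24, b=Δ1−h1·(2M1+M2)/6=11/6
seg 2: a=1, c=M2/2=-1/2, d=(M3−M2)/(6·3)=1/18, b=Δ2−h2·(2M2+M3)/6=7/3
t_q=29/4 → seg 2, τ=9/4; S=1+7/3·τ+-1/2·τ²+1/18·τ³=557/128

  seg 0: a=-5 b=-5/12 c=0 d=1/12
  seg 1: a=-4 b=11/6 c=3/4 d=-5/24
  seg 2: a=1 b=7/3 c=-1/2 d=1/18
S(29/4) = 557/128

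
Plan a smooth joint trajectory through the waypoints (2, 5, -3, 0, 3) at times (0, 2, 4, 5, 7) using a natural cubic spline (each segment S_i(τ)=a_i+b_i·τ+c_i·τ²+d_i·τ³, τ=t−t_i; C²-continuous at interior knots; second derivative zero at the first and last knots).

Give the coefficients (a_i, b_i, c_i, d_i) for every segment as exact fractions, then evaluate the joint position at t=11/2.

  seg 0: a=2 b=943/256 c=0 d=-559/1024
  seg 1: a=5 b=-367/128 c=-1677/512 d=1387/1024
  seg 2: a=-3 b=73/256 c=621/128 d=-547/256
  seg 3: a=0 b=229/64 c=-399/256 d=133/512
S(11/2) = 5865/4096

Δ: Δ0=3/2, Δ1=-4, Δ2=3, Δ3=3/2
row 1: diag=8, rhs=-33; c'=1/4, d'=-33/8
row 2: denom=6−2·1/4=11/2; d'=(42−2·-33/8)/(11/2)=201/22
row 3: denom=6−1·2/11=64/11; d'=(-9−1·201/22)/(64/11)=-399/128
back: M3=-399/128
back: M2=201/22−2/11·-399/128=621/64
back: M1=-33/8−1/4·621/64=-1677/256
M: M0=0, M1=-1677/256, M2=621/64, M3=-399/128, M4=0
seg 0: a=2, c=M0/2=0, d=(M1−M0)/(6·2)=-559/1024, b=Δ0−h0·(2M0+M1)/6=943/256
seg 1: a=5, c=M1/2=-1677/512, d=(M2−M1)/(6·2)=1387/1024, b=Δ1−h1·(2M1+M2)/6=-367/128
seg 2: a=-3, c=M2/2=621/128, d=(M3−M2)/(6·1)=-547/256, b=Δ2−h2·(2M2+M3)/6=73/256
seg 3: a=0, c=M3/2=-399/256, d=(M4−M3)/(6·2)=133/512, b=Δ3−h3·(2M3+M4)/6=229/64
t_q=11/2 → seg 3, τ=1/2; S=0+229/64·τ+-399/256·τ²+133/512·τ³=5865/4096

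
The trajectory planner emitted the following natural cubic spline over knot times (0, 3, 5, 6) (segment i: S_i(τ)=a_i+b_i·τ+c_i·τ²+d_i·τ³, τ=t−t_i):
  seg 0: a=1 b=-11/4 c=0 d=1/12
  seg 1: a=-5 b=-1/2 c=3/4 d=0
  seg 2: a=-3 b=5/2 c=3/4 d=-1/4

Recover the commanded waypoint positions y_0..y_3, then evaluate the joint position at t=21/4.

y_0=1 y_1=-5 y_2=-3 y_3=0
S(21/4) = -597/256

y_0 = S_0(0) = a_0 = 1
y_1 = S_1(0) = a_1 = -5
y_2 = S_2(0) = a_2 = -3
y_3 = S_2(1) = 0
t_q=21/4 is in segment 2 (τ=1/4); S_2(τ)=-597/256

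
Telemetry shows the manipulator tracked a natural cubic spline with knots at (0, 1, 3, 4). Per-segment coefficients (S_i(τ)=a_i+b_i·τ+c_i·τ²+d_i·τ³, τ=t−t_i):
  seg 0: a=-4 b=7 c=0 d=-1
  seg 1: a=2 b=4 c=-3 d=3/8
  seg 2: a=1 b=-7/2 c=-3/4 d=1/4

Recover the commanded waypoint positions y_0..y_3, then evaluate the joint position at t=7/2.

y_0 = S_0(0) = a_0 = -4
y_1 = S_1(0) = a_1 = 2
y_2 = S_2(0) = a_2 = 1
y_3 = S_2(1) = -3
t_q=7/2 is in segment 2 (τ=1/2); S_2(τ)=-29/32

y_0=-4 y_1=2 y_2=1 y_3=-3
S(7/2) = -29/32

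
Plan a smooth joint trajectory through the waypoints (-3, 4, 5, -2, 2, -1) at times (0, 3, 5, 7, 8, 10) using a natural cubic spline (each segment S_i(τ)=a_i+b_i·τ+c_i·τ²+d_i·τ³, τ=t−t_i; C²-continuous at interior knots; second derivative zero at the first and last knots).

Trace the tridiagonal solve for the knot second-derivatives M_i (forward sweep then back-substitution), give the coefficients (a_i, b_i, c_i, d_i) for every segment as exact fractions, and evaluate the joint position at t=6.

  seg 0: a=-3 b=8413/3630 c=0 d=19/10890
  seg 1: a=4 b=4292/1815 c=19/1210 d=-6883/14520
  seg 2: a=5 b=-11837/3630 c=-1369/484 d=19667/14520
  seg 3: a=-2 b=277/165 c=6411/1210 d=-10807/3630
  seg 4: a=2 b=12139/3630 c=-2198/605 d=1099/1815
S(6) = 1283/4840

Δ: Δ0=7/3, Δ1=1/2, Δ2=-7/2, Δ3=4, Δ4=-3/2
row 1: diag=10, rhs=-11; c'=1/5, d'=-11/10
row 2: denom=8−2·1/5=38/5; d'=(-24−2·-11/10)/(38/5)=-109/38
row 3: denom=6−2·5/19=104/19; d'=(45−2·-109/38)/(104/19)=241/26
row 4: denom=6−1·19/104=605/104; d'=(-33−1·241/26)/(605/104)=-4396/605
back: M4=-4396/605
back: M3=241/26−19/104·-4396/605=6411/605
back: M2=-109/38−5/19·6411/605=-1369/242
back: M1=-11/10−1/5·-1369/242=19/605
M: M0=0, M1=19/605, M2=-1369/242, M3=6411/605, M4=-4396/605, M5=0
seg 0: a=-3, c=M0/2=0, d=(M1−M0)/(6·3)=19/10890, b=Δ0−h0·(2M0+M1)/6=8413/3630
seg 1: a=4, c=M1/2=19/1210, d=(M2−M1)/(6·2)=-6883/14520, b=Δ1−h1·(2M1+M2)/6=4292/1815
seg 2: a=5, c=M2/2=-1369/484, d=(M3−M2)/(6·2)=19667/14520, b=Δ2−h2·(2M2+M3)/6=-11837/3630
seg 3: a=-2, c=M3/2=6411/1210, d=(M4−M3)/(6·1)=-10807/3630, b=Δ3−h3·(2M3+M4)/6=277/165
seg 4: a=2, c=M4/2=-2198/605, d=(M5−M4)/(6·2)=1099/1815, b=Δ4−h4·(2M4+M5)/6=12139/3630
t_q=6 → seg 2, τ=1; S=5+-11837/3630·τ+-1369/484·τ²+19667/14520·τ³=1283/4840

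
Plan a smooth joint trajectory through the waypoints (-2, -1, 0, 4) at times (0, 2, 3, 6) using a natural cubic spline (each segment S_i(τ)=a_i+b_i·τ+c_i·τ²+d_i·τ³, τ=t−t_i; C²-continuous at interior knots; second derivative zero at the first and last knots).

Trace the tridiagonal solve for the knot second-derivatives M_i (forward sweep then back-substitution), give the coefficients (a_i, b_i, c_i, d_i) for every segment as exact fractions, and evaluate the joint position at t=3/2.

Δ: Δ0=1/2, Δ1=1, Δ2=4/3
row 1: diag=6, rhs=3; c'=1/6, d'=1/2
row 2: denom=8−1·1/6=47/6; d'=(2−1·1/2)/(47/6)=9/47
back: M2=9/47
back: M1=1/2−1/6·9/47=22/47
M: M0=0, M1=22/47, M2=9/47, M3=0
seg 0: a=-2, c=M0/2=0, d=(M1−M0)/(6·2)=11/282, b=Δ0−h0·(2M0+M1)/6=97/282
seg 1: a=-1, c=M1/2=11/47, d=(M2−M1)/(6·1)=-13/282, b=Δ1−h1·(2M1+M2)/6=229/282
seg 2: a=0, c=M2/2=9/94, d=(M3−M2)/(6·3)=-1/94, b=Δ2−h2·(2M2+M3)/6=161/141
t_q=3/2 → seg 0, τ=3/2; S=-2+97/282·τ+0·τ²+11/282·τ³=-1017/752

  seg 0: a=-2 b=97/282 c=0 d=11/282
  seg 1: a=-1 b=229/282 c=11/47 d=-13/282
  seg 2: a=0 b=161/141 c=9/94 d=-1/94
S(3/2) = -1017/752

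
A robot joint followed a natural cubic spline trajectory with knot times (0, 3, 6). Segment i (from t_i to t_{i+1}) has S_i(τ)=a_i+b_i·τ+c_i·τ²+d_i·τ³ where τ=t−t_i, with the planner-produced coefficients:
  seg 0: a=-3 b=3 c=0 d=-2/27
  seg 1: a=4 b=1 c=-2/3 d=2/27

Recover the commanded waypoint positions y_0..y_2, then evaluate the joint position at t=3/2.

y_0 = S_0(0) = a_0 = -3
y_1 = S_1(0) = a_1 = 4
y_2 = S_1(3) = 3
t_q=3/2 is in segment 0 (τ=3/2); S_0(τ)=5/4

y_0=-3 y_1=4 y_2=3
S(3/2) = 5/4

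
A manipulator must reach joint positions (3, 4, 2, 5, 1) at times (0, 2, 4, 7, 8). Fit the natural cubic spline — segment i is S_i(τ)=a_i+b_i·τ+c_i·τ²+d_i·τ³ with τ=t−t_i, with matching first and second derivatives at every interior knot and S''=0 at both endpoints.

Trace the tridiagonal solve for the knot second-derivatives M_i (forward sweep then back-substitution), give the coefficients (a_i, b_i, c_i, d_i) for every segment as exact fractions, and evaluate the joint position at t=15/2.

Δ: Δ0=1/2, Δ1=-1, Δ2=1, Δ3=-4
row 1: diag=8, rhs=-9; c'=1/4, d'=-9/8
row 2: denom=10−2·1/4=19/2; d'=(12−2·-9/8)/(19/2)=3/2
row 3: denom=8−3·6/19=134/19; d'=(-30−3·3/2)/(134/19)=-1311/268
back: M3=-1311/268
back: M2=3/2−6/19·-1311/268=204/67
back: M1=-9/8−1/4·204/67=-1011/536
M: M0=0, M1=-1011/536, M2=204/67, M3=-1311/268, M4=0
seg 0: a=3, c=M0/2=0, d=(M1−M0)/(6·2)=-337/2144, b=Δ0−h0·(2M0+M1)/6=605/536
seg 1: a=4, c=M1/2=-1011/1072, d=(M2−M1)/(6·2)=881/2144, b=Δ1−h1·(2M1+M2)/6=-203/268
seg 2: a=2, c=M2/2=102/67, d=(M3−M2)/(6·3)=-709/1608, b=Δ2−h2·(2M2+M3)/6=215/536
seg 3: a=5, c=M3/2=-1311/536, d=(M4−M3)/(6·1)=437/536, b=Δ3−h3·(2M3+M4)/6=-635/268
t_q=15/2 → seg 3, τ=1/2; S=5+-635/268·τ+-1311/536·τ²+437/536·τ³=14175/4288

  seg 0: a=3 b=605/536 c=0 d=-337/2144
  seg 1: a=4 b=-203/268 c=-1011/1072 d=881/2144
  seg 2: a=2 b=215/536 c=102/67 d=-709/1608
  seg 3: a=5 b=-635/268 c=-1311/536 d=437/536
S(15/2) = 14175/4288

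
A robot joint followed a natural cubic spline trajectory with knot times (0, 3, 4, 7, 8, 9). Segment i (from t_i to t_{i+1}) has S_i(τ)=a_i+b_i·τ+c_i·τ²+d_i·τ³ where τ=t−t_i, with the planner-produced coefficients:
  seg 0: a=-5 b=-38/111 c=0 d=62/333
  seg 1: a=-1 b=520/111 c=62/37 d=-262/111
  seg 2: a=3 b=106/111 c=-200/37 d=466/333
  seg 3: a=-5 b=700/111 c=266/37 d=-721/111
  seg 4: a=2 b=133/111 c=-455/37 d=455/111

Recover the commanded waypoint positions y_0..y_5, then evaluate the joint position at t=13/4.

y_0=-5 y_1=-1 y_2=3 y_3=-5 y_4=2 y_5=-5
S(13/4) = 283/1184

y_0 = S_0(0) = a_0 = -5
y_1 = S_1(0) = a_1 = -1
y_2 = S_2(0) = a_2 = 3
y_3 = S_3(0) = a_3 = -5
y_4 = S_4(0) = a_4 = 2
y_5 = S_4(1) = -5
t_q=13/4 is in segment 1 (τ=1/4); S_1(τ)=283/1184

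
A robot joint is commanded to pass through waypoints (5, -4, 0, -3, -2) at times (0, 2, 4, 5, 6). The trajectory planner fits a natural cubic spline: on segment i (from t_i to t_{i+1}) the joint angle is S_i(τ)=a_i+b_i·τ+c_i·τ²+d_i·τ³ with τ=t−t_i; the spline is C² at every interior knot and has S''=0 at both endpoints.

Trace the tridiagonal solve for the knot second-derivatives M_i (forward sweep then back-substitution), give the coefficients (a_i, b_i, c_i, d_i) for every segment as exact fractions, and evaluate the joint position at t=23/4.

  seg 0: a=5 b=-1151/168 c=0 d=395/672
  seg 1: a=-4 b=17/84 c=395/112 d=-883/672
  seg 2: a=0 b=-35/24 c=-61/14 d=473/168
  seg 3: a=-3 b=-145/84 c=229/56 d=-229/168
S(23/4) = -9209/3584

Δ: Δ0=-9/2, Δ1=2, Δ2=-3, Δ3=1
row 1: diag=8, rhs=39; c'=1/4, d'=39/8
row 2: denom=6−2·1/4=11/2; d'=(-30−2·39/8)/(11/2)=-159/22
row 3: denom=4−1·2/11=42/11; d'=(24−1·-159/22)/(42/11)=229/28
back: M3=229/28
back: M2=-159/22−2/11·229/28=-61/7
back: M1=39/8−1/4·-61/7=395/56
M: M0=0, M1=395/56, M2=-61/7, M3=229/28, M4=0
seg 0: a=5, c=M0/2=0, d=(M1−M0)/(6·2)=395/672, b=Δ0−h0·(2M0+M1)/6=-1151/168
seg 1: a=-4, c=M1/2=395/112, d=(M2−M1)/(6·2)=-883/672, b=Δ1−h1·(2M1+M2)/6=17/84
seg 2: a=0, c=M2/2=-61/14, d=(M3−M2)/(6·1)=473/168, b=Δ2−h2·(2M2+M3)/6=-35/24
seg 3: a=-3, c=M3/2=229/56, d=(M4−M3)/(6·1)=-229/168, b=Δ3−h3·(2M3+M4)/6=-145/84
t_q=23/4 → seg 3, τ=3/4; S=-3+-145/84·τ+229/56·τ²+-229/168·τ³=-9209/3584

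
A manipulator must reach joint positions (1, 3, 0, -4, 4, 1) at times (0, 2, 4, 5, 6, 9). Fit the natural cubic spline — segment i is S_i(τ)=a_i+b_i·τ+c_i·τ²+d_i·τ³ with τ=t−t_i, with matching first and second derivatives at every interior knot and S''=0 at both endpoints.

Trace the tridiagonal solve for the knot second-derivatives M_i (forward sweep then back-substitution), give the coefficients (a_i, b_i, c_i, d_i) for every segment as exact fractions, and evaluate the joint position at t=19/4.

  seg 0: a=1 b=73/65 c=0 d=-2/65
  seg 1: a=3 b=49/65 c=-12/65 d=-49/104
  seg 2: a=0 b=-733/130 c=-783/260 d=93/20
  seg 3: a=-4 b=119/52 c=711/65 d=-1359/260
  seg 4: a=4 b=1103/130 c=-1233/260 d=137/260
S(19/4) = -65913/16640

Δ: Δ0=1, Δ1=-3/2, Δ2=-4, Δ3=8, Δ4=-1
row 1: diag=8, rhs=-15; c'=1/4, d'=-15/8
row 2: denom=6−2·1/4=11/2; d'=(-15−2·-15/8)/(11/2)=-45/22
row 3: denom=4−1·2/11=42/11; d'=(72−1·-45/22)/(42/11)=543/28
row 4: denom=8−1·11/42=325/42; d'=(-54−1·543/28)/(325/42)=-1233/130
back: M4=-1233/130
back: M3=543/28−11/42·-1233/130=1422/65
back: M2=-45/22−2/11·1422/65=-783/130
back: M1=-15/8−1/4·-783/130=-24/65
M: M0=0, M1=-24/65, M2=-783/130, M3=1422/65, M4=-1233/130, M5=0
seg 0: a=1, c=M0/2=0, d=(M1−M0)/(6·2)=-2/65, b=Δ0−h0·(2M0+M1)/6=73/65
seg 1: a=3, c=M1/2=-12/65, d=(M2−M1)/(6·2)=-49/104, b=Δ1−h1·(2M1+M2)/6=49/65
seg 2: a=0, c=M2/2=-783/260, d=(M3−M2)/(6·1)=93/20, b=Δ2−h2·(2M2+M3)/6=-733/130
seg 3: a=-4, c=M3/2=711/65, d=(M4−M3)/(6·1)=-1359/260, b=Δ3−h3·(2M3+M4)/6=119/52
seg 4: a=4, c=M4/2=-1233/260, d=(M5−M4)/(6·3)=137/260, b=Δ4−h4·(2M4+M5)/6=1103/130
t_q=19/4 → seg 2, τ=3/4; S=0+-733/130·τ+-783/260·τ²+93/20·τ³=-65913/16640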